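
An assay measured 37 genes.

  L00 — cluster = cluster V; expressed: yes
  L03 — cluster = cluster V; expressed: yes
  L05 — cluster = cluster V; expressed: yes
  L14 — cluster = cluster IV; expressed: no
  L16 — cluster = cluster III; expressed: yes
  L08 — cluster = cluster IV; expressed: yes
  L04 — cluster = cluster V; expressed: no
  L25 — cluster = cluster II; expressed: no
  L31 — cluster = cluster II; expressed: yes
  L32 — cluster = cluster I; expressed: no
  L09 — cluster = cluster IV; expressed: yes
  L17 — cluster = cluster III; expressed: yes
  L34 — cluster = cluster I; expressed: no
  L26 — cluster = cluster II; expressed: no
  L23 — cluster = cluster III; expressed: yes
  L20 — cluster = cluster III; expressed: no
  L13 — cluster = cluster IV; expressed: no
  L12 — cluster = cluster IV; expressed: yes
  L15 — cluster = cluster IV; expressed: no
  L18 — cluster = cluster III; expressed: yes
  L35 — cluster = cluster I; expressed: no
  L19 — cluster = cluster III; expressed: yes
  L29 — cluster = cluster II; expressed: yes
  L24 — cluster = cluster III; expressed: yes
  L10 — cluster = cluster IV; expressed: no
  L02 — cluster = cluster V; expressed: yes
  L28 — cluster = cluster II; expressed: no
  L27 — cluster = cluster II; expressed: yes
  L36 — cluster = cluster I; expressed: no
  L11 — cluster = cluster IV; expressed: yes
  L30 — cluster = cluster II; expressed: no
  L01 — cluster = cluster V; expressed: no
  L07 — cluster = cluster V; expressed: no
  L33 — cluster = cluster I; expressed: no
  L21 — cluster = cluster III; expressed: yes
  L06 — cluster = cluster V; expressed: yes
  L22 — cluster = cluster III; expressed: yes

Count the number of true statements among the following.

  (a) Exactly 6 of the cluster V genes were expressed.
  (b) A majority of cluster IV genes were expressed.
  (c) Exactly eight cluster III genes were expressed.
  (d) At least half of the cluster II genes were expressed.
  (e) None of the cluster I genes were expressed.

(a) cluster V: |A| = 8, |A ∩ B| = 5; needs |A ∩ B| = 6 — false.
(b) cluster IV: |A| = 8, |A ∩ B| = 4; needs |A ∩ B| > |A ∖ B| — false.
(c) cluster III: |A| = 9, |A ∩ B| = 8; needs |A ∩ B| = 8 — true.
(d) cluster II: |A| = 7, |A ∩ B| = 3; needs |A ∩ B| ≥ |A ∖ B| — false.
(e) cluster I: |A| = 5, |A ∩ B| = 0; needs A ∩ B = ∅ (|A ∩ B| = 0) — true.

2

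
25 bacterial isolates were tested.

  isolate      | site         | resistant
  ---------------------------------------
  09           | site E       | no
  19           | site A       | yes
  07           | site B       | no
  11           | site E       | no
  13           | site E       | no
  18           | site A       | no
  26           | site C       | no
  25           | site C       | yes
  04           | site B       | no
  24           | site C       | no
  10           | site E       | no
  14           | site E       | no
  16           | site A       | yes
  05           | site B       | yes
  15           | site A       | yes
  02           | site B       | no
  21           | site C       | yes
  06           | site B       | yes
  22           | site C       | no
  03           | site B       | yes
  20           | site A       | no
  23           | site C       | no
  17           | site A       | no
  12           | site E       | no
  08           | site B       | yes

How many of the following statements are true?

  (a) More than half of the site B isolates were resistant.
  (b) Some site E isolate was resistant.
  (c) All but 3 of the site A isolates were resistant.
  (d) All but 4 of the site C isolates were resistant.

3

(a) site B: |A| = 7, |A ∩ B| = 4; needs |A ∩ B| > |A ∖ B| — true.
(b) site E: |A| = 6, |A ∩ B| = 0; needs A ∩ B ≠ ∅ (|A ∩ B| ≥ 1) — false.
(c) site A: |A| = 6, |A ∩ B| = 3; needs |A ∖ B| = 3 — true.
(d) site C: |A| = 6, |A ∩ B| = 2; needs |A ∖ B| = 4 — true.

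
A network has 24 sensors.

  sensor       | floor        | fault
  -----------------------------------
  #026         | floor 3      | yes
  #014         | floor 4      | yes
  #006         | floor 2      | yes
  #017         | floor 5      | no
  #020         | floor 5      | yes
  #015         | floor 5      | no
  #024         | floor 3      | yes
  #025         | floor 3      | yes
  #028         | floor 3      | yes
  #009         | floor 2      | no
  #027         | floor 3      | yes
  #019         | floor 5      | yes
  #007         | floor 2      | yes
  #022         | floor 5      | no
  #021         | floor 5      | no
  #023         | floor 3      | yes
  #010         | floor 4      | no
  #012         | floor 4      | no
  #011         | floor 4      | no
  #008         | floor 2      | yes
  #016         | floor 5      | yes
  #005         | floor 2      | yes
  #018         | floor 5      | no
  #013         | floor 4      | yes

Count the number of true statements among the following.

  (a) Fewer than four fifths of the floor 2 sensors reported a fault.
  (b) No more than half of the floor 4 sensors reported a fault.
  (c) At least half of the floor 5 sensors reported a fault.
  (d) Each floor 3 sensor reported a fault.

(a) floor 2: |A| = 5, |A ∩ B| = 4; needs |A ∩ B| / |A| < 4/5 — false.
(b) floor 4: |A| = 5, |A ∩ B| = 2; needs |A ∩ B| ≤ |A ∖ B| — true.
(c) floor 5: |A| = 8, |A ∩ B| = 3; needs |A ∩ B| ≥ |A ∖ B| — false.
(d) floor 3: |A| = 6, |A ∩ B| = 6; needs A ⊆ B, i.e. every element of A is in B (|A ∖ B| = 0) — true.

2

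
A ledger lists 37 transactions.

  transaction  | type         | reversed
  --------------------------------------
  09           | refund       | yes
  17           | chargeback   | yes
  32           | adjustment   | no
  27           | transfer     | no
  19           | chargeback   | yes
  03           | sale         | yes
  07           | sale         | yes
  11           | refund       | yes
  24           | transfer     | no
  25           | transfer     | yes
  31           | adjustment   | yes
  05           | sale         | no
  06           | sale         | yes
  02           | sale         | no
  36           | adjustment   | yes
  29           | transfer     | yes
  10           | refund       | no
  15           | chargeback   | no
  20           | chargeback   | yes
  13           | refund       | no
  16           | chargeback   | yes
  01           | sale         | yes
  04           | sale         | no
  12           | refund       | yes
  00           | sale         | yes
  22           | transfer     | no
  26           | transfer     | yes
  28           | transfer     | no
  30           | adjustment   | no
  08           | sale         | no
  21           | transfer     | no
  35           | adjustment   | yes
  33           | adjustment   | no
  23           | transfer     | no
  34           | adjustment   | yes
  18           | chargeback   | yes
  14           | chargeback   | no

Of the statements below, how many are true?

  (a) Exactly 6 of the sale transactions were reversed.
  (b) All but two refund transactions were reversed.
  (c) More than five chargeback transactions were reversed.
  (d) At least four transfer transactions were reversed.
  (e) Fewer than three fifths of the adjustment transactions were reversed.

(a) sale: |A| = 9, |A ∩ B| = 5; needs |A ∩ B| = 6 — false.
(b) refund: |A| = 5, |A ∩ B| = 3; needs |A ∖ B| = 2 — true.
(c) chargeback: |A| = 7, |A ∩ B| = 5; needs |A ∩ B| > 5 — false.
(d) transfer: |A| = 9, |A ∩ B| = 3; needs |A ∩ B| ≥ 4 — false.
(e) adjustment: |A| = 7, |A ∩ B| = 4; needs |A ∩ B| / |A| < 3/5 — true.

2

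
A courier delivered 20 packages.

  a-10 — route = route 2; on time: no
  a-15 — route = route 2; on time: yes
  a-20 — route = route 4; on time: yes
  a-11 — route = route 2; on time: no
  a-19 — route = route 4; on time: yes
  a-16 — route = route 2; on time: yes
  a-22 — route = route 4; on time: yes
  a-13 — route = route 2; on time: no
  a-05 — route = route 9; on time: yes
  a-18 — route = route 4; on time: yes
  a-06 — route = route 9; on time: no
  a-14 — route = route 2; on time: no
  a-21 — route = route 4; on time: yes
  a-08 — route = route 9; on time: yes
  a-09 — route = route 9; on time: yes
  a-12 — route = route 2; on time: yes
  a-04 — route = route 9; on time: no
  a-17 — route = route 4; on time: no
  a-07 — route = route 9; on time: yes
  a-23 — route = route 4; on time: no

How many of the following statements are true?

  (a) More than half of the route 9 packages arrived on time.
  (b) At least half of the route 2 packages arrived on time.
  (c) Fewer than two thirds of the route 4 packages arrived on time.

(a) route 9: |A| = 6, |A ∩ B| = 4; needs |A ∩ B| > |A ∖ B| — true.
(b) route 2: |A| = 7, |A ∩ B| = 3; needs |A ∩ B| ≥ |A ∖ B| — false.
(c) route 4: |A| = 7, |A ∩ B| = 5; needs |A ∩ B| / |A| < 2/3 — false.

1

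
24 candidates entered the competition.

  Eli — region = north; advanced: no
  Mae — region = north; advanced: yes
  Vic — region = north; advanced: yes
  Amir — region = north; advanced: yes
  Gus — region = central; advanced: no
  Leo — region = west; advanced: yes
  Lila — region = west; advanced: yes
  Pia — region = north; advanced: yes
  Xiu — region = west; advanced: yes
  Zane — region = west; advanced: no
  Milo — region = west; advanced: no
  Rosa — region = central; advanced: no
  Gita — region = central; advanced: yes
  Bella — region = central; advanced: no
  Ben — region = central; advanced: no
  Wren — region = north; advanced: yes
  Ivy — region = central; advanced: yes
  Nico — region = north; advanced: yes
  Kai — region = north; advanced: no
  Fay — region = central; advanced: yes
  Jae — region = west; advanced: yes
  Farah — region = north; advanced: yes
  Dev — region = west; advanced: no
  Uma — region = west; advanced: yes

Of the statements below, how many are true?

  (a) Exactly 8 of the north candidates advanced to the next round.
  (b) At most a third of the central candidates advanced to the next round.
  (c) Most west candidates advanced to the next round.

1

(a) north: |A| = 9, |A ∩ B| = 7; needs |A ∩ B| = 8 — false.
(b) central: |A| = 7, |A ∩ B| = 3; needs |A ∩ B| / |A| ≤ 1/3 — false.
(c) west: |A| = 8, |A ∩ B| = 5; needs |A ∩ B| > |A ∖ B| — true.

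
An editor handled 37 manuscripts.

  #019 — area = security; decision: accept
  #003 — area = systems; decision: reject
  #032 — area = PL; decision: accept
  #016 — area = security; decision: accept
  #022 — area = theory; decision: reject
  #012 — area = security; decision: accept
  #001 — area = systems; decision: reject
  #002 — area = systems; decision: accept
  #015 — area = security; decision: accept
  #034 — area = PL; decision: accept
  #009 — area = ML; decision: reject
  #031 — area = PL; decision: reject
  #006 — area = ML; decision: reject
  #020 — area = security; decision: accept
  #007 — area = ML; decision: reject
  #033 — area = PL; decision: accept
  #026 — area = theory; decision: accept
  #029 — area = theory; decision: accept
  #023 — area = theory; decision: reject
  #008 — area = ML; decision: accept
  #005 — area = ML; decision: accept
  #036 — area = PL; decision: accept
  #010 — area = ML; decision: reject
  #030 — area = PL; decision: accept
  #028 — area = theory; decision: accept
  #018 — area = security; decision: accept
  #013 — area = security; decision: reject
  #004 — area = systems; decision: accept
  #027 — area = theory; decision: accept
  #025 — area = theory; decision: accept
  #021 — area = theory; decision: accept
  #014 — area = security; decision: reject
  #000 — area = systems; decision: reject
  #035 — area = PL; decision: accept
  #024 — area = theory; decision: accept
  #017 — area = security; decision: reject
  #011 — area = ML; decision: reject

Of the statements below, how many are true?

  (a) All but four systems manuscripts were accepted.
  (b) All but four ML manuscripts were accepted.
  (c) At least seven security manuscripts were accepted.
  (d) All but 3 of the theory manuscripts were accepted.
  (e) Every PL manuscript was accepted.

(a) systems: |A| = 5, |A ∩ B| = 2; needs |A ∖ B| = 4 — false.
(b) ML: |A| = 7, |A ∩ B| = 2; needs |A ∖ B| = 4 — false.
(c) security: |A| = 9, |A ∩ B| = 6; needs |A ∩ B| ≥ 7 — false.
(d) theory: |A| = 9, |A ∩ B| = 7; needs |A ∖ B| = 3 — false.
(e) PL: |A| = 7, |A ∩ B| = 6; needs A ⊆ B, i.e. every element of A is in B (|A ∖ B| = 0) — false.

0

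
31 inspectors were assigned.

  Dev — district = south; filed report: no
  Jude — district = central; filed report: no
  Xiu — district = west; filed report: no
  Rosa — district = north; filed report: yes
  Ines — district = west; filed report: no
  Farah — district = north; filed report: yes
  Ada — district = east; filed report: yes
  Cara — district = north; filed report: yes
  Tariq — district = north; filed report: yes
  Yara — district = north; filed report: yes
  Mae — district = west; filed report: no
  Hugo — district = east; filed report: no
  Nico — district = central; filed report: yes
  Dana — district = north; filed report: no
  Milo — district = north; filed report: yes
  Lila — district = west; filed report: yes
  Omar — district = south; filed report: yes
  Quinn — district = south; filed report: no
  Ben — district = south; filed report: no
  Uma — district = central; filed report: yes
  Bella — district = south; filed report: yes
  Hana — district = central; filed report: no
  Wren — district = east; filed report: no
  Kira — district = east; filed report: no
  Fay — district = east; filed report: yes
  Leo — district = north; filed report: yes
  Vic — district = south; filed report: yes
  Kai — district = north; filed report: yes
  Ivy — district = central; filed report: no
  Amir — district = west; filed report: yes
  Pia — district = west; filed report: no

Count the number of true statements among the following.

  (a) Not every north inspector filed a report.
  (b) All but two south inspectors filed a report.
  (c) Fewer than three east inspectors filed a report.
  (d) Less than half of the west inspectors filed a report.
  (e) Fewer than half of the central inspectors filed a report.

(a) north: |A| = 9, |A ∩ B| = 8; needs A ⊄ B (|A ∖ B| ≥ 1) — true.
(b) south: |A| = 6, |A ∩ B| = 3; needs |A ∖ B| = 2 — false.
(c) east: |A| = 5, |A ∩ B| = 2; needs |A ∩ B| < 3 — true.
(d) west: |A| = 6, |A ∩ B| = 2; needs |A ∩ B| < |A ∖ B| — true.
(e) central: |A| = 5, |A ∩ B| = 2; needs |A ∩ B| < |A ∖ B| — true.

4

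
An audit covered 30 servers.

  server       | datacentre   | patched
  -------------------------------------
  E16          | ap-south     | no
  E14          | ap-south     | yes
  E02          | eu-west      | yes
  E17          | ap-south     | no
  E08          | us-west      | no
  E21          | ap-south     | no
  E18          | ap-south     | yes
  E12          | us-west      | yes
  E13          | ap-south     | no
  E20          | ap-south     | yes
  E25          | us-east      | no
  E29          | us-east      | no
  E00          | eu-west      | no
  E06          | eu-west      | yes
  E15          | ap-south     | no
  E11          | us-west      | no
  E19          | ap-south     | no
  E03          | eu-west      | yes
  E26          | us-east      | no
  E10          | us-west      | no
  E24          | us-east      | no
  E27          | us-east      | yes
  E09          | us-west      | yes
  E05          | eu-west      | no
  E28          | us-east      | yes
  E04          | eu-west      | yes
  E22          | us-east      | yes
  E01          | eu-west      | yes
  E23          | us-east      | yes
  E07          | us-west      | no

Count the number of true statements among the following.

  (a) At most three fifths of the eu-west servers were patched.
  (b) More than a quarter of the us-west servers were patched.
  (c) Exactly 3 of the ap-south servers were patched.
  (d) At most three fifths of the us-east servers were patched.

(a) eu-west: |A| = 7, |A ∩ B| = 5; needs |A ∩ B| / |A| ≤ 3/5 — false.
(b) us-west: |A| = 6, |A ∩ B| = 2; needs |A ∩ B| / |A| > 1/4 — true.
(c) ap-south: |A| = 9, |A ∩ B| = 3; needs |A ∩ B| = 3 — true.
(d) us-east: |A| = 8, |A ∩ B| = 4; needs |A ∩ B| / |A| ≤ 3/5 — true.

3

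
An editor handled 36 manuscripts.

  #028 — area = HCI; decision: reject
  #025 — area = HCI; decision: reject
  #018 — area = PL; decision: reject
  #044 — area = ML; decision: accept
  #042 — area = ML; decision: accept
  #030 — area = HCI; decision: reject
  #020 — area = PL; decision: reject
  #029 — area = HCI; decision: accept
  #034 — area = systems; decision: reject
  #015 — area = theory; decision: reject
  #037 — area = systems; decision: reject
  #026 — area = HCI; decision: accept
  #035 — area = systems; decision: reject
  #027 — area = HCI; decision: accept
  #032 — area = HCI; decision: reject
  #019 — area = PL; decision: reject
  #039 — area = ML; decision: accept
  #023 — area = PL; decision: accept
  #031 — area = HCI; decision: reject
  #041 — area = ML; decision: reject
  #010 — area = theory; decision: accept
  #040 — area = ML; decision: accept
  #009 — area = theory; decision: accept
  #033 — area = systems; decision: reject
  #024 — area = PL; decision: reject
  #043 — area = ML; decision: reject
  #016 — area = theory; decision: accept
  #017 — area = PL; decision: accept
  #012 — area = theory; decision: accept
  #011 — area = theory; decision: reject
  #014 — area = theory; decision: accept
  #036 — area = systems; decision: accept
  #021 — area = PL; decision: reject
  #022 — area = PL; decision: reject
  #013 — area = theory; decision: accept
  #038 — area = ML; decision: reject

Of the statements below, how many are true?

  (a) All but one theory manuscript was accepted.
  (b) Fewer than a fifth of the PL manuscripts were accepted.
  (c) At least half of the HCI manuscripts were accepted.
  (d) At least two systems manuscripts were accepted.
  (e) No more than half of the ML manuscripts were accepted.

0

(a) theory: |A| = 8, |A ∩ B| = 6; needs |A ∖ B| = 1 — false.
(b) PL: |A| = 8, |A ∩ B| = 2; needs |A ∩ B| / |A| < 1/5 — false.
(c) HCI: |A| = 8, |A ∩ B| = 3; needs |A ∩ B| ≥ |A ∖ B| — false.
(d) systems: |A| = 5, |A ∩ B| = 1; needs |A ∩ B| ≥ 2 — false.
(e) ML: |A| = 7, |A ∩ B| = 4; needs |A ∩ B| ≤ |A ∖ B| — false.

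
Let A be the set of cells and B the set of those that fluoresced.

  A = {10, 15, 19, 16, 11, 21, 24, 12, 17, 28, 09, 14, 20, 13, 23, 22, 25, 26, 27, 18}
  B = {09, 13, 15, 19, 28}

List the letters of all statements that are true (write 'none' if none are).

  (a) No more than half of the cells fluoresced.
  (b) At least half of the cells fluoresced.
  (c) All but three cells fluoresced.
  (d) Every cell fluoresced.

(a)

|A| = 20, |A ∩ B| = 5, |A ∖ B| = 15.
(a) |A ∩ B| ≤ |A ∖ B|: holds.
(b) |A ∩ B| ≥ |A ∖ B|: fails.
(c) |A ∖ B| = 3: fails.
(d) A ⊆ B, i.e. every element of A is in B (|A ∖ B| = 0): fails.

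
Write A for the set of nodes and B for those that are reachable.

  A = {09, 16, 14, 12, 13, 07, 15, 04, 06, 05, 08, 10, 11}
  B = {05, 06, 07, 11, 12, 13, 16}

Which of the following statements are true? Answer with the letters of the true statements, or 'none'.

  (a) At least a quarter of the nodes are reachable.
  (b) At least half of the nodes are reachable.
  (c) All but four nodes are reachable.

|A| = 13, |A ∩ B| = 7, |A ∖ B| = 6.
(a) |A ∩ B| / |A| ≥ 1/4: holds.
(b) |A ∩ B| ≥ |A ∖ B|: holds.
(c) |A ∖ B| = 4: fails.

(a), (b)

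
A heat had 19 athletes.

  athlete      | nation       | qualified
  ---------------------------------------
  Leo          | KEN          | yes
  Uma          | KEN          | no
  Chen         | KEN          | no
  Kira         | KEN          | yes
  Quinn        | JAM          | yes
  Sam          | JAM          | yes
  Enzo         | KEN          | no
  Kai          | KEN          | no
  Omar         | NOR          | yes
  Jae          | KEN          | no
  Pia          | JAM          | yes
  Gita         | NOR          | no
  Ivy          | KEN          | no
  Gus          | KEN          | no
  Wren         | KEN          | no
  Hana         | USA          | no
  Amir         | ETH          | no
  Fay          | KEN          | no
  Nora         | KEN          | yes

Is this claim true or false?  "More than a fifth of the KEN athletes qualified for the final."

True

The determiner here denotes the relation: |A ∩ B| / |A| > 1/5.
A (the restrictor) = {Leo, Uma, Chen, Kira, Enzo, Kai, Jae, Ivy, Gus, Wren, Fay, Nora}, |A| = 12.
A ∩ B = {Leo, Kira, Nora}, so |A ∩ B| = 3.
A ∖ B = {Uma, Chen, Enzo, Kai, Jae, Ivy, Gus, Wren, Fay}, so |A ∖ B| = 9.
|A ∩ B|/|A| = 3/12, so the statement is true.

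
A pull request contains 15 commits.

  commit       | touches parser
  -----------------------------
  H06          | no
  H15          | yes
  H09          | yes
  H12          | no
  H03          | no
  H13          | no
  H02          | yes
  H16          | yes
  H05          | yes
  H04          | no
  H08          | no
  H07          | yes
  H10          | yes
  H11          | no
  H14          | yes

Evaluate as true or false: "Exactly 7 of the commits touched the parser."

'Exactly 7 of the commits touched the parser' holds iff |A ∩ B| = 7.
|A| = 15, |A ∩ B| = 8, |A ∖ B| = 7.
|A ∩ B| = 8, so the statement is false.

False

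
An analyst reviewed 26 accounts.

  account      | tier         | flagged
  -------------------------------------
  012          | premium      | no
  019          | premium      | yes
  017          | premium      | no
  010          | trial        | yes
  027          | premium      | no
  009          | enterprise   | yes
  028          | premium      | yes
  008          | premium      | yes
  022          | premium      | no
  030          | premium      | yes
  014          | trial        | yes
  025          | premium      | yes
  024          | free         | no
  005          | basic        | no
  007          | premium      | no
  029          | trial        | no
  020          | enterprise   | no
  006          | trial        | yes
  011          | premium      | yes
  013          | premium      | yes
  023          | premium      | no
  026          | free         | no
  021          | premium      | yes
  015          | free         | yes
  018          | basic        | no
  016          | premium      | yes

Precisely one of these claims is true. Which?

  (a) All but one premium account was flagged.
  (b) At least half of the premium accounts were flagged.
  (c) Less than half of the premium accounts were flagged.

(b)

|A| = 15, |A ∩ B| = 9, |A ∖ B| = 6.
(a) requires |A ∖ B| = 1: false.
(b) requires |A ∩ B| ≥ |A ∖ B|: true.
(c) requires |A ∩ B| < |A ∖ B|: false.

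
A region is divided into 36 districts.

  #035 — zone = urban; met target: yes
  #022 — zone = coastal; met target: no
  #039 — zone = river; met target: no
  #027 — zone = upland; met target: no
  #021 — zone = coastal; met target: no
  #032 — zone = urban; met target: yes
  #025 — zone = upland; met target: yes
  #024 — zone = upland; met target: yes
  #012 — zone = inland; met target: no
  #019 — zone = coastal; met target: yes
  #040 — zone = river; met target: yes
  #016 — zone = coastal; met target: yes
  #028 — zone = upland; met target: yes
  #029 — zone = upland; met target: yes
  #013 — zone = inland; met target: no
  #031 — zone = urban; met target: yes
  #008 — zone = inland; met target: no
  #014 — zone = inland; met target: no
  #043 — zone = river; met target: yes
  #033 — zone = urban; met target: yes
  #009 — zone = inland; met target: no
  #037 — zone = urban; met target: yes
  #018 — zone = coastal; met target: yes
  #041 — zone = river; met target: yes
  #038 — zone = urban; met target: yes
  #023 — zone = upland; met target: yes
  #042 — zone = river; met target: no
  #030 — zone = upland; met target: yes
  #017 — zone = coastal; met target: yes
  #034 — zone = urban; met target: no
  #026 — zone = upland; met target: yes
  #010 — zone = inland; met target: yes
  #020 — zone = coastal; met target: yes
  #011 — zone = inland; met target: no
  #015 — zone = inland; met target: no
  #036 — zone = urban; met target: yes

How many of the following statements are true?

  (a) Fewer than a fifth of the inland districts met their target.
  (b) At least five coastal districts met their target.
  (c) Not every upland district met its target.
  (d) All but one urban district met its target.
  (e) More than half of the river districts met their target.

5

(a) inland: |A| = 8, |A ∩ B| = 1; needs |A ∩ B| / |A| < 1/5 — true.
(b) coastal: |A| = 7, |A ∩ B| = 5; needs |A ∩ B| ≥ 5 — true.
(c) upland: |A| = 8, |A ∩ B| = 7; needs A ⊄ B (|A ∖ B| ≥ 1) — true.
(d) urban: |A| = 8, |A ∩ B| = 7; needs |A ∖ B| = 1 — true.
(e) river: |A| = 5, |A ∩ B| = 3; needs |A ∩ B| > |A ∖ B| — true.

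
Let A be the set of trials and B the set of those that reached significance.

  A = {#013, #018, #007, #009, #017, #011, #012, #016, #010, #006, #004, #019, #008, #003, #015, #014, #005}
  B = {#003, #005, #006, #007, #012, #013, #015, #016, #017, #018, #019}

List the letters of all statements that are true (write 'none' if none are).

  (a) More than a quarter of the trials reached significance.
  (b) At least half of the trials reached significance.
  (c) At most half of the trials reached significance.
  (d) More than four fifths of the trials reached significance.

(a), (b)

|A| = 17, |A ∩ B| = 11, |A ∖ B| = 6.
(a) |A ∩ B| / |A| > 1/4: holds.
(b) |A ∩ B| ≥ |A ∖ B|: holds.
(c) |A ∩ B| ≤ |A ∖ B|: fails.
(d) |A ∩ B| / |A| > 4/5: fails.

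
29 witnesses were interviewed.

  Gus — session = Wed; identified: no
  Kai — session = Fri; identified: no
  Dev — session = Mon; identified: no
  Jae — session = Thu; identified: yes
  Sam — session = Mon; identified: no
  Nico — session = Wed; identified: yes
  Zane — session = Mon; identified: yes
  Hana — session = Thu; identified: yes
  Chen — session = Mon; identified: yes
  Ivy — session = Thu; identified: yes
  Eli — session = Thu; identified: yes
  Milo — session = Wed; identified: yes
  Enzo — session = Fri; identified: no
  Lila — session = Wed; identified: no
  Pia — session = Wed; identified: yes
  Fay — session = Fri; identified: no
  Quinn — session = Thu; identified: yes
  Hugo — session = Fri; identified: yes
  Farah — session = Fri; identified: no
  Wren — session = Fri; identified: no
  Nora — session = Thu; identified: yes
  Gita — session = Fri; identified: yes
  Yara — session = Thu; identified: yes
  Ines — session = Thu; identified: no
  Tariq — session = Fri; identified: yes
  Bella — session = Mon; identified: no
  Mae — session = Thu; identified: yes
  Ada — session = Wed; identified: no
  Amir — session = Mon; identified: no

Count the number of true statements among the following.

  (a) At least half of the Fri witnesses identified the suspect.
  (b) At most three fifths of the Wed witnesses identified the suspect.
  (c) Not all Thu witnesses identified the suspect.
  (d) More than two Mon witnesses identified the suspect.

2

(a) Fri: |A| = 8, |A ∩ B| = 3; needs |A ∩ B| ≥ |A ∖ B| — false.
(b) Wed: |A| = 6, |A ∩ B| = 3; needs |A ∩ B| / |A| ≤ 3/5 — true.
(c) Thu: |A| = 9, |A ∩ B| = 8; needs A ⊄ B (|A ∖ B| ≥ 1) — true.
(d) Mon: |A| = 6, |A ∩ B| = 2; needs |A ∩ B| > 2 — false.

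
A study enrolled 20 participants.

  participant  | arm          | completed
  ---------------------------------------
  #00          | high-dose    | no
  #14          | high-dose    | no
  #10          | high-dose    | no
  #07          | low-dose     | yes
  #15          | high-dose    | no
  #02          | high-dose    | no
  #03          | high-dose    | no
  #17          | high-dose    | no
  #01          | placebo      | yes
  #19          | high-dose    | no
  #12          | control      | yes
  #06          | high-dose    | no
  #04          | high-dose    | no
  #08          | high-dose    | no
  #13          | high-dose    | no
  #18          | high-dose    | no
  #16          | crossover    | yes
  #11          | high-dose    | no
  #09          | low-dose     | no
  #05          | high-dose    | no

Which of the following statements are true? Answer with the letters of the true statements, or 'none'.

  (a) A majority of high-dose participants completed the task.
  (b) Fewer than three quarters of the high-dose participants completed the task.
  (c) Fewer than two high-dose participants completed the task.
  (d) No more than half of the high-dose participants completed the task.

(b), (c), (d)

|A| = 15, |A ∩ B| = 0, |A ∖ B| = 15.
(a) |A ∩ B| > |A ∖ B|: fails.
(b) |A ∩ B| / |A| < 3/4: holds.
(c) |A ∩ B| < 2: holds.
(d) |A ∩ B| ≤ |A ∖ B|: holds.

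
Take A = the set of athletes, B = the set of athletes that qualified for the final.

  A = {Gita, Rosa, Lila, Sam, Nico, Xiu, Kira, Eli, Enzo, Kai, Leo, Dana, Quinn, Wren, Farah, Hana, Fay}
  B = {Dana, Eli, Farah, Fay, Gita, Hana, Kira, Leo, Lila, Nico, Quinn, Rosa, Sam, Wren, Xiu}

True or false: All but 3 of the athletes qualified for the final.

False

'All but 3 of the athletes qualified for the final' holds iff |A ∖ B| = 3.
|A| = 17, |A ∩ B| = 15, |A ∖ B| = 2.
|A ∖ B| = 2, so the statement is false.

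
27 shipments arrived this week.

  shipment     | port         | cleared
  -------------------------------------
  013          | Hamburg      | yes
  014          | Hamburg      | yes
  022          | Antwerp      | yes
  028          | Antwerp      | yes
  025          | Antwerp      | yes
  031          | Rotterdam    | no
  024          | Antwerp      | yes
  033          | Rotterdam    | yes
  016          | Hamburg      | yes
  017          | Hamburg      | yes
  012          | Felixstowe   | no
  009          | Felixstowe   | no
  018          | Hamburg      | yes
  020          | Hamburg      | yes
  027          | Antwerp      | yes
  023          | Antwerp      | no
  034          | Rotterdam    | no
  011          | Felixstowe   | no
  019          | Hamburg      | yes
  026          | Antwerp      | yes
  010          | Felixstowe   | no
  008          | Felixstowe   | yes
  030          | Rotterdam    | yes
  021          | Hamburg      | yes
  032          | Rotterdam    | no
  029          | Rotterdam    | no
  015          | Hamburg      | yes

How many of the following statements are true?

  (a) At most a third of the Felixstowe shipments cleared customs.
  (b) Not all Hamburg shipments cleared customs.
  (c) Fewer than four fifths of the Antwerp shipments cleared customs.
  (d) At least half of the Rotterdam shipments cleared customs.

(a) Felixstowe: |A| = 5, |A ∩ B| = 1; needs |A ∩ B| / |A| ≤ 1/3 — true.
(b) Hamburg: |A| = 9, |A ∩ B| = 9; needs A ⊄ B (|A ∖ B| ≥ 1) — false.
(c) Antwerp: |A| = 7, |A ∩ B| = 6; needs |A ∩ B| / |A| < 4/5 — false.
(d) Rotterdam: |A| = 6, |A ∩ B| = 2; needs |A ∩ B| ≥ |A ∖ B| — false.

1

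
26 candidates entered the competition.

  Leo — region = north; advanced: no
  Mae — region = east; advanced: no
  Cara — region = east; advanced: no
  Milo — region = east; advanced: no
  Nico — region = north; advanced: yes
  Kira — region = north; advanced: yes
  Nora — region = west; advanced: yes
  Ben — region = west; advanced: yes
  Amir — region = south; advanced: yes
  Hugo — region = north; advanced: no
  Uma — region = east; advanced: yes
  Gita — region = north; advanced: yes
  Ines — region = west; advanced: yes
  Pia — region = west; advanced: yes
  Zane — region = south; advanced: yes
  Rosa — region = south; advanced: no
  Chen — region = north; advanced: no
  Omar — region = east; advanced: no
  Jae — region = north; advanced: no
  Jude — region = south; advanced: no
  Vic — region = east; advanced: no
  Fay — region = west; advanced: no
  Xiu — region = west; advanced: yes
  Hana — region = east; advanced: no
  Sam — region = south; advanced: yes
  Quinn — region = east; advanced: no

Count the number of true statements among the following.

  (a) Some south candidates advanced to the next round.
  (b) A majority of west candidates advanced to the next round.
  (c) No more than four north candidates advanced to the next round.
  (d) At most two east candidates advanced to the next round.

(a) south: |A| = 5, |A ∩ B| = 3; needs A ∩ B ≠ ∅ (|A ∩ B| ≥ 1) — true.
(b) west: |A| = 6, |A ∩ B| = 5; needs |A ∩ B| > |A ∖ B| — true.
(c) north: |A| = 7, |A ∩ B| = 3; needs |A ∩ B| ≤ 4 — true.
(d) east: |A| = 8, |A ∩ B| = 1; needs |A ∩ B| ≤ 2 — true.

4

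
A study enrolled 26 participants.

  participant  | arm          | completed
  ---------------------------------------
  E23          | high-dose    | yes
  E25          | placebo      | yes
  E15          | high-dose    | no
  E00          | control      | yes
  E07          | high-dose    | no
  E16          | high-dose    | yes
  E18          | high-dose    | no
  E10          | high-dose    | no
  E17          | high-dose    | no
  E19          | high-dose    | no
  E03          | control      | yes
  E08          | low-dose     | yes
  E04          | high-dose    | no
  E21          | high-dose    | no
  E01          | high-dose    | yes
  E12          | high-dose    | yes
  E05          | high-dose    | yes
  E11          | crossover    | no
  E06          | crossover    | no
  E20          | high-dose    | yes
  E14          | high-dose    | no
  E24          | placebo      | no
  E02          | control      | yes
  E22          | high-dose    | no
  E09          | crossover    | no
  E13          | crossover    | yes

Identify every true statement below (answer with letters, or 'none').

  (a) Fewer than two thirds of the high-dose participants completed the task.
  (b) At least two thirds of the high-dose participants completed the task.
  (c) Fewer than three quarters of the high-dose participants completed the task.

(a), (c)

|A| = 16, |A ∩ B| = 6, |A ∖ B| = 10.
(a) |A ∩ B| / |A| < 2/3: holds.
(b) |A ∩ B| / |A| ≥ 2/3: fails.
(c) |A ∩ B| / |A| < 3/4: holds.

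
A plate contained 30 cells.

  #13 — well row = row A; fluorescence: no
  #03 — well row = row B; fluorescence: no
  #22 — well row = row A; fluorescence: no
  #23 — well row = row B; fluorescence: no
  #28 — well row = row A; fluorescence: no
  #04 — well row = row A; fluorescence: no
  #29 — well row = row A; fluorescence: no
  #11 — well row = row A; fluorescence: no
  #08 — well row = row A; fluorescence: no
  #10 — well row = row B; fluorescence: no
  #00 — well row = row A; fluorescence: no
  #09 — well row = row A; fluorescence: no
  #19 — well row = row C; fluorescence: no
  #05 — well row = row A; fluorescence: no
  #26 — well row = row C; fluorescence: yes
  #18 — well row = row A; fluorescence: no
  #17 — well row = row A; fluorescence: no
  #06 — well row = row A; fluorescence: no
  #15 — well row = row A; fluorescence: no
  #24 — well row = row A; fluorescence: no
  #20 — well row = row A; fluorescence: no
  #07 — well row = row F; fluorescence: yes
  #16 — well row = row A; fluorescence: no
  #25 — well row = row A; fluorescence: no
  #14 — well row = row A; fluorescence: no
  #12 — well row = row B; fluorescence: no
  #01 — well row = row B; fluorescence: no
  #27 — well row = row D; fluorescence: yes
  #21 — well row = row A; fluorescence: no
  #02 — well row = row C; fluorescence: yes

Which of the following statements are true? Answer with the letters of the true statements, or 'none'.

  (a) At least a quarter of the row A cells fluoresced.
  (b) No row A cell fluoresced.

|A| = 20, |A ∩ B| = 0, |A ∖ B| = 20.
(a) |A ∩ B| / |A| ≥ 1/4: fails.
(b) A ∩ B = ∅ (|A ∩ B| = 0): holds.

(b)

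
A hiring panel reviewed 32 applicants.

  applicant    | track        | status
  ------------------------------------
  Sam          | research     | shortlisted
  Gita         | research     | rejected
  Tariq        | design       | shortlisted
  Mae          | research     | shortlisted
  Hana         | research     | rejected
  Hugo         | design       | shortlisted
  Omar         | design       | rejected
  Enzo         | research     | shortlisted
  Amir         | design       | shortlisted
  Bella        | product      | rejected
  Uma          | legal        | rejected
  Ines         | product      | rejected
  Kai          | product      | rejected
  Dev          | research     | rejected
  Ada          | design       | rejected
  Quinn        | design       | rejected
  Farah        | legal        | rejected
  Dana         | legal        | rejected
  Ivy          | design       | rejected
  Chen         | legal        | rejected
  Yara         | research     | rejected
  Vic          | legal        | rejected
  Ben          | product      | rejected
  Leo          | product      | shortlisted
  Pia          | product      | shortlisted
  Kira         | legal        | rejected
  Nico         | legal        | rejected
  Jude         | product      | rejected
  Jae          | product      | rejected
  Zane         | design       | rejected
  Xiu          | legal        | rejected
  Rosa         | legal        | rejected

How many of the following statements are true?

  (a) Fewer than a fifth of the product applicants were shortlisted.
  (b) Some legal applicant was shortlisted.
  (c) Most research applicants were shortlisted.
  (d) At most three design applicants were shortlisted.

1

(a) product: |A| = 8, |A ∩ B| = 2; needs |A ∩ B| / |A| < 1/5 — false.
(b) legal: |A| = 9, |A ∩ B| = 0; needs A ∩ B ≠ ∅ (|A ∩ B| ≥ 1) — false.
(c) research: |A| = 7, |A ∩ B| = 3; needs |A ∩ B| > |A ∖ B| — false.
(d) design: |A| = 8, |A ∩ B| = 3; needs |A ∩ B| ≤ 3 — true.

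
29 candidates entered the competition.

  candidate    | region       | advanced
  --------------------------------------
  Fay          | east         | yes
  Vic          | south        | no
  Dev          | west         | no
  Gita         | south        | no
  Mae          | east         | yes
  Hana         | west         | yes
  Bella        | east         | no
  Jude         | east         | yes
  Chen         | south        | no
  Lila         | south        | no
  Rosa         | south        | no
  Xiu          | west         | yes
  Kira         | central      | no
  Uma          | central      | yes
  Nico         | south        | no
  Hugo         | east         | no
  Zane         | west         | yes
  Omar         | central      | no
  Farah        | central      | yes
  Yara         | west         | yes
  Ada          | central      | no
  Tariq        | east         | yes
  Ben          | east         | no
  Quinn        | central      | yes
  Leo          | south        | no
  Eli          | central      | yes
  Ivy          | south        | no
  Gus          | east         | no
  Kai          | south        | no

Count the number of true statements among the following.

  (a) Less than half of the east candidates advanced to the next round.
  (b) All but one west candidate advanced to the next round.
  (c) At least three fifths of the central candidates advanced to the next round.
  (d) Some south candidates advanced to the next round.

(a) east: |A| = 8, |A ∩ B| = 4; needs |A ∩ B| < |A ∖ B| — false.
(b) west: |A| = 5, |A ∩ B| = 4; needs |A ∖ B| = 1 — true.
(c) central: |A| = 7, |A ∩ B| = 4; needs |A ∩ B| / |A| ≥ 3/5 — false.
(d) south: |A| = 9, |A ∩ B| = 0; needs A ∩ B ≠ ∅ (|A ∩ B| ≥ 1) — false.

1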